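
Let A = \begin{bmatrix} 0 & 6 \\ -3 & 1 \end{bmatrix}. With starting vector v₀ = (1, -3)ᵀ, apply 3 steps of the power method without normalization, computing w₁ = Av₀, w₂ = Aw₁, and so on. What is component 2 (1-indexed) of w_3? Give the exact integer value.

156

w1 = Av₀ = (0·1 + 6·(-3); (-3)·1 + 1·(-3)) = (-18, -6)
w2 = Aw1 = (0·(-18) + 6·(-6); (-3)·(-18) + 1·(-6)) = (-36, 48)
w3 = Aw2 = (288, 156)
The requested component of w3 is 156.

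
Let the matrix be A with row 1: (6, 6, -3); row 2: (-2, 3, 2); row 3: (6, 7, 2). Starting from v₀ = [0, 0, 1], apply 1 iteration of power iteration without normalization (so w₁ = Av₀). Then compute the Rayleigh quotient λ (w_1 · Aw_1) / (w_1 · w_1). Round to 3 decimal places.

w1 = Av₀ = (-3, 2, 2)
Aw1 = (-12, 16, 0)
w1·Aw1 = (-3)·(-12) + 2·16 + 2·0 = 68; w1·w1 = (-3)·(-3) + 2·2 + 2·2 = 17
λ ≈ 68/17 = 4.000

4.000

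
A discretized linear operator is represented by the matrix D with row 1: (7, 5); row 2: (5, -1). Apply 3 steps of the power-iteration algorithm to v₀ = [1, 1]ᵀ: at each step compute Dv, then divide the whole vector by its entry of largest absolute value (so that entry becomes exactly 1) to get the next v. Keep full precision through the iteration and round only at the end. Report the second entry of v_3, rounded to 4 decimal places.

0.4603

Dv0 = (12.00000, 4.00000); divide by 12.00000 → v1 = (1.00000, 0.33333)
Dv1 = (8.66667, 4.66667); divide by 8.66667 → v2 = (1.00000, 0.53846)
Dv2 = (9.69231, 4.46154); divide by 9.69231 → v3 = (1.00000, 0.46032)
Requested entry of v3: 464/1008 = 0.4603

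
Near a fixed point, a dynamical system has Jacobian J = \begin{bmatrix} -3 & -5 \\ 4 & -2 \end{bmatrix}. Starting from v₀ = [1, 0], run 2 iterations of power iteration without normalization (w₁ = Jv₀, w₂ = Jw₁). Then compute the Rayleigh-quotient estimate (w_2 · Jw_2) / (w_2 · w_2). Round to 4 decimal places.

w1 = Jv₀ = ((-3)·1 + (-5)·0; 4·1 + (-2)·0) = (-3, 4)
w2 = Jw1 = ((-3)·(-3) + (-5)·4; 4·(-3) + (-2)·4) = (-11, -20)
Jw2 = (133, -4)
w2·Jw2 = (-11)·133 + (-20)·(-4) = -1383; w2·w2 = (-11)·(-11) + (-20)·(-20) = 521
λ ≈ -1383/521 = -2.6545

λ ≈ -2.6545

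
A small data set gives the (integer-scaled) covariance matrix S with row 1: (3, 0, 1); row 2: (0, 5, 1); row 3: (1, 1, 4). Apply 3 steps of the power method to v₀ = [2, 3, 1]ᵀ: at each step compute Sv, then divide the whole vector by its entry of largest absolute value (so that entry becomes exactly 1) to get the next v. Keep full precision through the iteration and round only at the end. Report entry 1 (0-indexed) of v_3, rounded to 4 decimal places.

1.0000

Sv0 = (7.00000, 16.00000, 9.00000); divide by 16.00000 → v1 = (0.43750, 1.00000, 0.56250)
Sv1 = (1.87500, 5.56250, 3.68750); divide by 5.56250 → v2 = (0.33708, 1.00000, 0.66292)
Sv2 = (1.67416, 5.66292, 3.98876); divide by 5.66292 → v3 = (0.29563, 1.00000, 0.70437)
Requested entry of v3: 504/504 = 1.0000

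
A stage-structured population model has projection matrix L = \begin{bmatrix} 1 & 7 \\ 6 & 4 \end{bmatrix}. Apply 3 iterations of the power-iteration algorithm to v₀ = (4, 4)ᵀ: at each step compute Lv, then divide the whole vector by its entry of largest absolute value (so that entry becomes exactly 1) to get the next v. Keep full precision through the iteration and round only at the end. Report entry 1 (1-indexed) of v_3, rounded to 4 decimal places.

Lv0 = (32.00000, 40.00000); divide by 40.00000 → v1 = (0.80000, 1.00000)
Lv1 = (7.80000, 8.80000); divide by 8.80000 → v2 = (0.88636, 1.00000)
Lv2 = (7.88636, 9.31818); divide by 9.31818 → v3 = (0.84634, 1.00000)
Requested entry of v3: 2776/3280 = 0.8463

0.8463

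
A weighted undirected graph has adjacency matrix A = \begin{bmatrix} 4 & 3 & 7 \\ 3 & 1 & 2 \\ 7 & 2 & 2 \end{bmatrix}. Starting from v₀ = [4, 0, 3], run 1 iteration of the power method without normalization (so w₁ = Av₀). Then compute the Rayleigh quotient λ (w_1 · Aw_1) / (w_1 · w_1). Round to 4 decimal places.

λ ≈ 11.2910

w1 = Av₀ = (4·4 + 3·0 + 7·3; 3·4 + 1·0 + 2·3; 7·4 + 2·0 + 2·3) = (37, 18, 34)
Aw1 = (440, 197, 363)
w1·Aw1 = 37·440 + 18·197 + 34·363 = 32168; w1·w1 = 37·37 + 18·18 + 34·34 = 2849
λ ≈ 32168/2849 = 11.2910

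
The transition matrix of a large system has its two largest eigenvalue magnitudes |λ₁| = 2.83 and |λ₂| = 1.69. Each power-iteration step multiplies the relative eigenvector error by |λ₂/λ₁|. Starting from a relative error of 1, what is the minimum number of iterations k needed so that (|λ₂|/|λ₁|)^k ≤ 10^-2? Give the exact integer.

9

|λ₂/λ₁| = 1.69/2.83 = 0.59717
Need k ≥ ln(10^-2) / ln(0.59717) = -4.6052 / -0.5155 ≈ 8.933
Smallest integer k satisfying the bound: 9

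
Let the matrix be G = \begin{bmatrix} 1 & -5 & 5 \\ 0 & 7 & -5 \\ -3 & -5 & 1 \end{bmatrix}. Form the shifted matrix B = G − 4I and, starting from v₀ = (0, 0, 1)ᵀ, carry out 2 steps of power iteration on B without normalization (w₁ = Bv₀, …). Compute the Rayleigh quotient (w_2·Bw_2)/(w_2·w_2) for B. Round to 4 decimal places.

-3.4922

B = G − 4I has rows (-3, -5, 5); (0, 3, -5); (-3, -5, -3)
w1 = Bv₀ = (5, -5, -3)
w2 = Bw1 = (-5, 0, 19)
Bw2 = (110, -95, -42)
w2·Bw2 = -1348; w2·w2 = 386; μ ≈ -1348/386 = -3.4922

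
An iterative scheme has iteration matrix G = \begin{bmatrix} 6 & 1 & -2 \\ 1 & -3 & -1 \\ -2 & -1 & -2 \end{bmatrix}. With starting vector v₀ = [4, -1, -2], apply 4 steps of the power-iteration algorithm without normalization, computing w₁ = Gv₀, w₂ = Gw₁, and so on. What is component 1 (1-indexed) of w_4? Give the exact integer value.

w1 = Gv₀ = (6·4 + 1·(-1) + (-2)·(-2); 1·4 + (-3)·(-1) + (-1)·(-2); (-2)·4 + (-1)·(-1) + (-2)·(-2)) = (27, 9, -3)
w2 = Gw1 = (6·27 + 1·9 + (-2)·(-3); 1·27 + (-3)·9 + (-1)·(-3); (-2)·27 + (-1)·9 + (-2)·(-3)) = (177, 3, -57)
w3 = Gw2 = (1179, 225, -243)
w4 = Gw3 = (7785, 747, -2097)
The requested component of w4 is 7785.

7785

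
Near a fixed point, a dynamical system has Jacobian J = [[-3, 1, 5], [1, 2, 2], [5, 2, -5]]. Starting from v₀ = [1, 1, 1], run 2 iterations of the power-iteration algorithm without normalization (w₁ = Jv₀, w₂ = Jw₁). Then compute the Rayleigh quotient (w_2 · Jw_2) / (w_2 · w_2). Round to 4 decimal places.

2.6709

w1 = Jv₀ = ((-3)·1 + 1·1 + 5·1; 1·1 + 2·1 + 2·1; 5·1 + 2·1 + (-5)·1) = (3, 5, 2)
w2 = Jw1 = ((-3)·3 + 1·5 + 5·2; 1·3 + 2·5 + 2·2; 5·3 + 2·5 + (-5)·2) = (6, 17, 15)
Jw2 = (74, 70, -11)
w2·Jw2 = 6·74 + 17·70 + 15·(-11) = 1469; w2·w2 = 6·6 + 17·17 + 15·15 = 550
λ ≈ 1469/550 = 2.6709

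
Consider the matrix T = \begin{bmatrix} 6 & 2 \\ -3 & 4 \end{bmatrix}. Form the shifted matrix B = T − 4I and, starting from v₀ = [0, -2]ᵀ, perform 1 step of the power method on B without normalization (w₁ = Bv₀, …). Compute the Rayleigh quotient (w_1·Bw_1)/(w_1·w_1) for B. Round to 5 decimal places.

B = T − 4I has rows (2, 2); (-3, 0)
w1 = Bv₀ = (2·0 + 2·(-2); (-3)·0 + 0·(-2)) = (-4, 0)
Bw1 = (-8, 12)
w1·Bw1 = 32; w1·w1 = 16; μ ≈ 32/16 = 2.00000

μ ≈ 2.00000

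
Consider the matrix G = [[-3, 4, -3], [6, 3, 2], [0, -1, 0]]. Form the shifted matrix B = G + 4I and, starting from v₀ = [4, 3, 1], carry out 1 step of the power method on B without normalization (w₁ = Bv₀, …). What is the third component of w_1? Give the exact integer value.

B = G + 4I has rows (1, 4, -3); (6, 7, 2); (0, -1, 4)
w1 = Bv₀ = (13, 47, 1)
Requested component of w1: 1

1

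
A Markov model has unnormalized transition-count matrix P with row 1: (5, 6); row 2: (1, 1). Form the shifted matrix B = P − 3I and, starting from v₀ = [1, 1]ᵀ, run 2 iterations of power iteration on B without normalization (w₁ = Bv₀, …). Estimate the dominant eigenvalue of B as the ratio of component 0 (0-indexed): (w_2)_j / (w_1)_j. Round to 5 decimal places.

1.25000

B = P − 3I has rows (2, 6); (1, -2)
w1 = Bv₀ = (8, -1)
w2 = Bw1 = (10, 10)
Ratio: 10/8 = 1.25000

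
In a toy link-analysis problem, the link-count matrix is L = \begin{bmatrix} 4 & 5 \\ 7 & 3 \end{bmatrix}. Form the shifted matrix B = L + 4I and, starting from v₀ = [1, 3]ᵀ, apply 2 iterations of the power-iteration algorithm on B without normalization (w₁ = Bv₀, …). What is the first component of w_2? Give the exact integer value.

B = L + 4I has rows (8, 5); (7, 7)
w1 = Bv₀ = (23, 28)
w2 = Bw1 = (324, 357)
Requested component of w2: 324

324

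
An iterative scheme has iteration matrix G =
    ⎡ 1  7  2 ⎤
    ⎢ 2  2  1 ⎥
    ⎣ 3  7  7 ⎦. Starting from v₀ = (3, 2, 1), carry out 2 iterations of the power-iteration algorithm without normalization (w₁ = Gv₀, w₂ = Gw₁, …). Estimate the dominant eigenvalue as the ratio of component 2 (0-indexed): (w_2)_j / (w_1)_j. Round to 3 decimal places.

11.467

w1 = Gv₀ = (1·3 + 7·2 + 2·1; 2·3 + 2·2 + 1·1; 3·3 + 7·2 + 7·1) = (19, 11, 30)
w2 = Gw1 = (1·19 + 7·11 + 2·30; 2·19 + 2·11 + 1·30; 3·19 + 7·11 + 7·30) = (156, 90, 344)
Ratio at component: 344 / 30 = 11.467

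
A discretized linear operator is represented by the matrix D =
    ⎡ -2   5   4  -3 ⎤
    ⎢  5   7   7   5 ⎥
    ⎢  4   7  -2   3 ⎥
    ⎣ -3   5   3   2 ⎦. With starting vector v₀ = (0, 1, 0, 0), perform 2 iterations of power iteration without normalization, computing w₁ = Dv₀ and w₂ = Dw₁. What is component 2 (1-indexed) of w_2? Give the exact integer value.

148

w1 = Dv₀ = ((-2)·0 + 5·1 + 4·0 + (-3)·0; 5·0 + 7·1 + 7·0 + 5·0; 4·0 + 7·1 + (-2)·0 + 3·0; (-3)·0 + 5·1 + 3·0 + 2·0) = (5, 7, 7, 5)
w2 = Dw1 = ((-2)·5 + 5·7 + 4·7 + (-3)·5; 5·5 + 7·7 + 7·7 + 5·5; 4·5 + 7·7 + (-2)·7 + 3·5; (-3)·5 + 5·7 + 3·7 + 2·5) = (38, 148, 70, 51)
The requested component of w2 is 148.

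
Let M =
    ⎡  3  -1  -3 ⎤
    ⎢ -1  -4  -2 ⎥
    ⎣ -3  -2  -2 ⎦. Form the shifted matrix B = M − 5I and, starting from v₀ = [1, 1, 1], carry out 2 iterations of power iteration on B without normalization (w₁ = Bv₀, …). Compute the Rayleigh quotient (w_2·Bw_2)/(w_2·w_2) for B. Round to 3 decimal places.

B = M − 5I has rows (-2, -1, -3); (-1, -9, -2); (-3, -2, -7)
w1 = Bv₀ = (-6, -12, -12)
w2 = Bw1 = (60, 138, 126)
Bw2 = (-636, -1554, -1338)
w2·Bw2 = -421200; w2·w2 = 38520; μ ≈ -421200/38520 = -10.935

μ ≈ -10.935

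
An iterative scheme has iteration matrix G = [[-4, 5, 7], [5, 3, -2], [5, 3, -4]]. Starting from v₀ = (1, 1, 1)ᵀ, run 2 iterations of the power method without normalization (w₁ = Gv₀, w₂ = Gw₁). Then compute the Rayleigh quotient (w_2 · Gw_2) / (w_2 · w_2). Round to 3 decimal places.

w1 = Gv₀ = ((-4)·1 + 5·1 + 7·1; 5·1 + 3·1 + (-2)·1; 5·1 + 3·1 + (-4)·1) = (8, 6, 4)
w2 = Gw1 = ((-4)·8 + 5·6 + 7·4; 5·8 + 3·6 + (-2)·4; 5·8 + 3·6 + (-4)·4) = (26, 50, 42)
Gw2 = (440, 196, 112)
w2·Gw2 = 26·440 + 50·196 + 42·112 = 25944; w2·w2 = 26·26 + 50·50 + 42·42 = 4940
λ ≈ 25944/4940 = 5.252

5.252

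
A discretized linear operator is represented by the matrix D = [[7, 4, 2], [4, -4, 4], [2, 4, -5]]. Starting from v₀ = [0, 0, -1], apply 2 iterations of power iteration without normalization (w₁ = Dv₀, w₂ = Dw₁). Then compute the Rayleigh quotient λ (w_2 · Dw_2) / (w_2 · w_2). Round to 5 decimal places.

λ ≈ -6.67529

w1 = Dv₀ = (7·0 + 4·0 + 2·(-1); 4·0 + (-4)·0 + 4·(-1); 2·0 + 4·0 + (-5)·(-1)) = (-2, -4, 5)
w2 = Dw1 = (7·(-2) + 4·(-4) + 2·5; 4·(-2) + (-4)·(-4) + 4·5; 2·(-2) + 4·(-4) + (-5)·5) = (-20, 28, -45)
Dw2 = (-118, -372, 297)
w2·Dw2 = (-20)·(-118) + 28·(-372) + (-45)·297 = -21421; w2·w2 = (-20)·(-20) + 28·28 + (-45)·(-45) = 3209
λ ≈ -21421/3209 = -6.67529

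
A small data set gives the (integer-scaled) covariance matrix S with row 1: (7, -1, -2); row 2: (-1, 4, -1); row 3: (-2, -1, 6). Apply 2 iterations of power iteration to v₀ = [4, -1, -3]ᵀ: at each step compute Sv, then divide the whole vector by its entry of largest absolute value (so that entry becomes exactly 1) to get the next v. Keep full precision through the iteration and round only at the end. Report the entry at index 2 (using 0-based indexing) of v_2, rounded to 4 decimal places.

Sv0 = (35.00000, -5.00000, -25.00000); divide by 35.00000 → v1 = (1.00000, -0.14286, -0.71429)
Sv1 = (8.57143, -0.85714, -6.14286); divide by 8.57143 → v2 = (1.00000, -0.10000, -0.71667)
Requested entry of v2: -215/300 = -0.7167

-0.7167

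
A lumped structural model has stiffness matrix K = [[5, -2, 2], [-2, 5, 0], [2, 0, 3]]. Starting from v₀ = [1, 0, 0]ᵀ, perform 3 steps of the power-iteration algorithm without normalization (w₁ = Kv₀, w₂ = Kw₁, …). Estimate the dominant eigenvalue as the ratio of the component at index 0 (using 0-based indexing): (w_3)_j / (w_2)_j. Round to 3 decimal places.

w1 = Kv₀ = (5, -2, 2)
w2 = Kw1 = (33, -20, 16)
w3 = Kw2 = (237, -166, 114)
Ratio at component: 237 / 33 = 7.182

λ ≈ 7.182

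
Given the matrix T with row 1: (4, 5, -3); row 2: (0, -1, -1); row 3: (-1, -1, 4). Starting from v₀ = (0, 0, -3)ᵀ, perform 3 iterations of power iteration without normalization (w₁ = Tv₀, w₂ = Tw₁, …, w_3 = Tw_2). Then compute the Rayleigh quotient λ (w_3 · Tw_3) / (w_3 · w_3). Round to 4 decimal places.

w1 = Tv₀ = (9, 3, -12)
w2 = Tw1 = (87, 9, -60)
w3 = Tw2 = (573, 51, -336)
Tw3 = (3555, 285, -1968)
w3·Tw3 = 573·3555 + 51·285 + (-336)·(-1968) = 2712798; w3·w3 = 573·573 + 51·51 + (-336)·(-336) = 443826
λ ≈ 2712798/443826 = 6.1123

6.1123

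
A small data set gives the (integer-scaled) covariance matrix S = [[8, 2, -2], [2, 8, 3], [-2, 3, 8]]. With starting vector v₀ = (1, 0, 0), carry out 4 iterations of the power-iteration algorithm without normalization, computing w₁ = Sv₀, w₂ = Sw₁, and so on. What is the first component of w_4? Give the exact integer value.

6536

w1 = Sv₀ = (8·1 + 2·0 + (-2)·0; 2·1 + 8·0 + 3·0; (-2)·1 + 3·0 + 8·0) = (8, 2, -2)
w2 = Sw1 = (8·8 + 2·2 + (-2)·(-2); 2·8 + 8·2 + 3·(-2); (-2)·8 + 3·2 + 8·(-2)) = (72, 26, -26)
w3 = Sw2 = (680, 274, -274)
w4 = Sw3 = (6536, 2730, -2730)
The requested component of w4 is 6536.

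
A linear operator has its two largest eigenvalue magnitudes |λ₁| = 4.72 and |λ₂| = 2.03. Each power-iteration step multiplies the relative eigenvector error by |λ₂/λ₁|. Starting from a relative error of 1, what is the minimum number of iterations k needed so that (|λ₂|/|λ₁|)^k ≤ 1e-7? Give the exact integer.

20

|λ₂/λ₁| = 2.03/4.72 = 0.43008
Need k ≥ ln(1e-7) / ln(0.43008) = -16.1181 / -0.8438 ≈ 19.102
Smallest integer k satisfying the bound: 20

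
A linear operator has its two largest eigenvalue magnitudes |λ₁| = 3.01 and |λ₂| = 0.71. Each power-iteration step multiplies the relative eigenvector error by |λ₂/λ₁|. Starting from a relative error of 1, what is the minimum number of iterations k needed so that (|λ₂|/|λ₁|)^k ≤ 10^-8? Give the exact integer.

|λ₂/λ₁| = 0.71/3.01 = 0.23588
Need k ≥ ln(10^-8) / ln(0.23588) = -18.4207 / -1.4444 ≈ 12.753
Smallest integer k satisfying the bound: 13

13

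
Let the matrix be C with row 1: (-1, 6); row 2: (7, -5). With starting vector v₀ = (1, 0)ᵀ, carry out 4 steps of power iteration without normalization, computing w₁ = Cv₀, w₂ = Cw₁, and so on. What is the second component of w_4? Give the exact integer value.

-4620

w1 = Cv₀ = ((-1)·1 + 6·0; 7·1 + (-5)·0) = (-1, 7)
w2 = Cw1 = ((-1)·(-1) + 6·7; 7·(-1) + (-5)·7) = (43, -42)
w3 = Cw2 = (-295, 511)
w4 = Cw3 = (3361, -4620)
The requested component of w4 is -4620.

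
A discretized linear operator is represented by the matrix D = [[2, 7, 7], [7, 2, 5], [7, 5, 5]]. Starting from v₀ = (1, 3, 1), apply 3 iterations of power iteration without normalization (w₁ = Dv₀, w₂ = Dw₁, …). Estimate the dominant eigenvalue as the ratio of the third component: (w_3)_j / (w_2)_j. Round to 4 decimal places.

w1 = Dv₀ = (30, 18, 27)
w2 = Dw1 = (375, 381, 435)
w3 = Dw2 = (6462, 5562, 6705)
Ratio at component: 6705 / 435 = 15.4138

15.4138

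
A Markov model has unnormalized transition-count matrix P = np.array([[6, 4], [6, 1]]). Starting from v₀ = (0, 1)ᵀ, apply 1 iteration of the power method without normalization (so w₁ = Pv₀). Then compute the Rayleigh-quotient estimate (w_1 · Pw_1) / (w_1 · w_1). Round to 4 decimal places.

w1 = Pv₀ = (6·0 + 4·1; 6·0 + 1·1) = (4, 1)
Pw1 = (28, 25)
w1·Pw1 = 4·28 + 1·25 = 137; w1·w1 = 4·4 + 1·1 = 17
λ ≈ 137/17 = 8.0588

8.0588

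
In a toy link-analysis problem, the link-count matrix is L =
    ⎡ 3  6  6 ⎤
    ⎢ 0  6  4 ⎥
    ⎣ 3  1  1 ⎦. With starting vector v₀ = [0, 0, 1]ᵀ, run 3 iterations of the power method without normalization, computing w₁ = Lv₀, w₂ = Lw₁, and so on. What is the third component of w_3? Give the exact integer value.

195

w1 = Lv₀ = (6, 4, 1)
w2 = Lw1 = (48, 28, 23)
w3 = Lw2 = (450, 260, 195)
The requested component of w3 is 195.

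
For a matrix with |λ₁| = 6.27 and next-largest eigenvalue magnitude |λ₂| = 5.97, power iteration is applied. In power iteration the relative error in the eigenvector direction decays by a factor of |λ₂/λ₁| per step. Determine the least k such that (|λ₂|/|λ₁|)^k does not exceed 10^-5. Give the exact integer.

235

|λ₂/λ₁| = 5.97/6.27 = 0.95215
Need k ≥ ln(10^-5) / ln(0.95215) = -11.5129 / -0.0490 ≈ 234.817
Smallest integer k satisfying the bound: 235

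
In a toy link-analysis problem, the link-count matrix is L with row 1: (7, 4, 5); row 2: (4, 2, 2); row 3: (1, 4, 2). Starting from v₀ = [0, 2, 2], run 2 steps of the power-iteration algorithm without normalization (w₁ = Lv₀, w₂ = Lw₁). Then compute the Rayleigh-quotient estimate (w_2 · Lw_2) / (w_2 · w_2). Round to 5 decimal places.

10.84090

w1 = Lv₀ = (18, 8, 12)
w2 = Lw1 = (218, 112, 74)
Lw2 = (2344, 1244, 814)
w2·Lw2 = 218·2344 + 112·1244 + 74·814 = 710556; w2·w2 = 218·218 + 112·112 + 74·74 = 65544
λ ≈ 710556/65544 = 10.84090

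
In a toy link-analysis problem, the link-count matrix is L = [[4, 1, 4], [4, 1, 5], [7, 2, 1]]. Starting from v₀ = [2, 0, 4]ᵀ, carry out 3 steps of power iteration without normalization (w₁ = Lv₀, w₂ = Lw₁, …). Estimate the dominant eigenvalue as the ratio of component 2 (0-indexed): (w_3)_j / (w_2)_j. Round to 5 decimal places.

w1 = Lv₀ = (24, 28, 18)
w2 = Lw1 = (196, 214, 242)
w3 = Lw2 = (1966, 2208, 2042)
Ratio at component: 2042 / 242 = 8.43802

λ ≈ 8.43802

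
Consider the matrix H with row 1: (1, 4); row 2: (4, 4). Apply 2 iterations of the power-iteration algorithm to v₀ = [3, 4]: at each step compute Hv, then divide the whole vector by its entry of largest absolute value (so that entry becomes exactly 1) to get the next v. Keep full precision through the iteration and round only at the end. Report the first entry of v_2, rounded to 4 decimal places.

0.6968

Hv0 = (19.00000, 28.00000); divide by 28.00000 → v1 = (0.67857, 1.00000)
Hv1 = (4.67857, 6.71429); divide by 6.71429 → v2 = (0.69681, 1.00000)
Requested entry of v2: 131/188 = 0.6968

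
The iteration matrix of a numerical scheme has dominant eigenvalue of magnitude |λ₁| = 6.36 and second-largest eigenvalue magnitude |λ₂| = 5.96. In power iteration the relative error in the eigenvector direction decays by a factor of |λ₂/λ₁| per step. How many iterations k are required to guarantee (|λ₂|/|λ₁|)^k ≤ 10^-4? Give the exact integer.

142

|λ₂/λ₁| = 5.96/6.36 = 0.93711
Need k ≥ ln(10^-4) / ln(0.93711) = -9.2103 / -0.0650 ≈ 141.789
Smallest integer k satisfying the bound: 142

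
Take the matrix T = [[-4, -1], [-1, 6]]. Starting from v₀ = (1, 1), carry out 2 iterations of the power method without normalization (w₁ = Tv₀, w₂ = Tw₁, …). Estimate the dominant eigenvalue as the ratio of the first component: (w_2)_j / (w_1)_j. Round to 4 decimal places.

λ ≈ -3.0000

w1 = Tv₀ = (-5, 5)
w2 = Tw1 = (15, 35)
Ratio at component: 15 / -5 = -3.0000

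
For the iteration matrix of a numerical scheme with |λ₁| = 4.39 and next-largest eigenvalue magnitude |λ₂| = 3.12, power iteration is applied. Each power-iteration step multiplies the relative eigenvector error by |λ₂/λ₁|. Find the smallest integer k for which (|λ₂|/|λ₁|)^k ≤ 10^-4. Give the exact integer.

|λ₂/λ₁| = 3.12/4.39 = 0.71071
Need k ≥ ln(10^-4) / ln(0.71071) = -9.2103 / -0.3415 ≈ 26.971
Smallest integer k satisfying the bound: 27

27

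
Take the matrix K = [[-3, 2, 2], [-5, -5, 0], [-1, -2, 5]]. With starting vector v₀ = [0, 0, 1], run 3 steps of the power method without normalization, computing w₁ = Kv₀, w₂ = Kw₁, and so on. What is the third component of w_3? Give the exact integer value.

131

w1 = Kv₀ = ((-3)·0 + 2·0 + 2·1; (-5)·0 + (-5)·0 + 0·1; (-1)·0 + (-2)·0 + 5·1) = (2, 0, 5)
w2 = Kw1 = ((-3)·2 + 2·0 + 2·5; (-5)·2 + (-5)·0 + 0·5; (-1)·2 + (-2)·0 + 5·5) = (4, -10, 23)
w3 = Kw2 = (14, 30, 131)
The requested component of w3 is 131.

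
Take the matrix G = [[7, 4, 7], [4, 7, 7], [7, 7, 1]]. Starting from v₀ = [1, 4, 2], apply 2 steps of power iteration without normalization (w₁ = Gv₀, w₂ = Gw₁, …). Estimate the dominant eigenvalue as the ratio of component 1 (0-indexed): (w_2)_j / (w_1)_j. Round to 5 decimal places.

w1 = Gv₀ = (7·1 + 4·4 + 7·2; 4·1 + 7·4 + 7·2; 7·1 + 7·4 + 1·2) = (37, 46, 37)
w2 = Gw1 = (7·37 + 4·46 + 7·37; 4·37 + 7·46 + 7·37; 7·37 + 7·46 + 1·37) = (702, 729, 618)
Ratio at component: 729 / 46 = 15.84783

15.84783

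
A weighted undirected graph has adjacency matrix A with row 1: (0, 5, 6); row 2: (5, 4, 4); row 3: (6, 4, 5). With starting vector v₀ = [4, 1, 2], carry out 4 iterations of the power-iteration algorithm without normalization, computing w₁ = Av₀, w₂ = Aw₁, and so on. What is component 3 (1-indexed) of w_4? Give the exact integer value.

75830

w1 = Av₀ = (0·4 + 5·1 + 6·2; 5·4 + 4·1 + 4·2; 6·4 + 4·1 + 5·2) = (17, 32, 38)
w2 = Aw1 = (0·17 + 5·32 + 6·38; 5·17 + 4·32 + 4·38; 6·17 + 4·32 + 5·38) = (388, 365, 420)
w3 = Aw2 = (4345, 5080, 5888)
w4 = Aw3 = (60728, 65597, 75830)
The requested component of w4 is 75830.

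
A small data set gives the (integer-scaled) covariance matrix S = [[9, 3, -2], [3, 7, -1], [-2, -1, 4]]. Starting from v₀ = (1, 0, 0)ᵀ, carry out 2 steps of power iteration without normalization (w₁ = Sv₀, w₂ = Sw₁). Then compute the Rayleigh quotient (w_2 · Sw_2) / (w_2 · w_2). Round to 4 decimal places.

λ ≈ 11.6935

w1 = Sv₀ = (9·1 + 3·0 + (-2)·0; 3·1 + 7·0 + (-1)·0; (-2)·1 + (-1)·0 + 4·0) = (9, 3, -2)
w2 = Sw1 = (9·9 + 3·3 + (-2)·(-2); 3·9 + 7·3 + (-1)·(-2); (-2)·9 + (-1)·3 + 4·(-2)) = (94, 50, -29)
Sw2 = (1054, 661, -354)
w2·Sw2 = 94·1054 + 50·661 + (-29)·(-354) = 142392; w2·w2 = 94·94 + 50·50 + (-29)·(-29) = 12177
λ ≈ 142392/12177 = 11.6935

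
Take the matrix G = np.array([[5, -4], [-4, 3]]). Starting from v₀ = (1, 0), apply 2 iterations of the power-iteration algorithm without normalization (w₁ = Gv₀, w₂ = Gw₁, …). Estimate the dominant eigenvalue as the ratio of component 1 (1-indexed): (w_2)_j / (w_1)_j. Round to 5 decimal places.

w1 = Gv₀ = (5, -4)
w2 = Gw1 = (41, -32)
Ratio at component: 41 / 5 = 8.20000

8.20000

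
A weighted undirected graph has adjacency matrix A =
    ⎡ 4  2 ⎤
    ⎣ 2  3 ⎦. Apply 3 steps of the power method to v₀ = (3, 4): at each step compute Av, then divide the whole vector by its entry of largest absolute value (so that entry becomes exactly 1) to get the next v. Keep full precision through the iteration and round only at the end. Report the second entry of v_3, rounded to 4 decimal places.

Av0 = (20.00000, 18.00000); divide by 20.00000 → v1 = (1.00000, 0.90000)
Av1 = (5.80000, 4.70000); divide by 5.80000 → v2 = (1.00000, 0.81034)
Av2 = (5.62069, 4.43103); divide by 5.62069 → v3 = (1.00000, 0.78834)
Requested entry of v3: 514/652 = 0.7883

0.7883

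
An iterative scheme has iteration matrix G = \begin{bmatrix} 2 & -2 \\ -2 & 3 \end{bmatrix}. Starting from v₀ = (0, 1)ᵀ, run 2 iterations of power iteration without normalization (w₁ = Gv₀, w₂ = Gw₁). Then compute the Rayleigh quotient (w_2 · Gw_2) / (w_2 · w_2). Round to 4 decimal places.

4.5613

w1 = Gv₀ = (2·0 + (-2)·1; (-2)·0 + 3·1) = (-2, 3)
w2 = Gw1 = (2·(-2) + (-2)·3; (-2)·(-2) + 3·3) = (-10, 13)
Gw2 = (-46, 59)
w2·Gw2 = (-10)·(-46) + 13·59 = 1227; w2·w2 = (-10)·(-10) + 13·13 = 269
λ ≈ 1227/269 = 4.5613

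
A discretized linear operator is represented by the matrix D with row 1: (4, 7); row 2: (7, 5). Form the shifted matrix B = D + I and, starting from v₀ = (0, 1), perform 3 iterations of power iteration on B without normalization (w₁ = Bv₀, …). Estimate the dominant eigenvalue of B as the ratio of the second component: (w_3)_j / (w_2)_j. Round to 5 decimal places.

B = D + I has rows (5, 7); (7, 6)
w1 = Bv₀ = (5·0 + 7·1; 7·0 + 6·1) = (7, 6)
w2 = Bw1 = (5·7 + 7·6; 7·7 + 6·6) = (77, 85)
w3 = Bw2 = (980, 1049)
Ratio: 1049/85 = 12.34118

μ ≈ 12.34118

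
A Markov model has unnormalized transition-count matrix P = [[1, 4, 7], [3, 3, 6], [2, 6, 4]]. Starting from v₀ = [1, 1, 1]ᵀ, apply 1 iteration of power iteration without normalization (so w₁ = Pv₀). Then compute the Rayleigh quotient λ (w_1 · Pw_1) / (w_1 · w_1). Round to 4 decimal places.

12.0000

w1 = Pv₀ = (1·1 + 4·1 + 7·1; 3·1 + 3·1 + 6·1; 2·1 + 6·1 + 4·1) = (12, 12, 12)
Pw1 = (144, 144, 144)
w1·Pw1 = 12·144 + 12·144 + 12·144 = 5184; w1·w1 = 12·12 + 12·12 + 12·12 = 432
λ ≈ 5184/432 = 12.0000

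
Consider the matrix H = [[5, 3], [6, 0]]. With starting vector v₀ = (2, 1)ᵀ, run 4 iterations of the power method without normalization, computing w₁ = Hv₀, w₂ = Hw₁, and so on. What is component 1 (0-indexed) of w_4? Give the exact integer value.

4434

w1 = Hv₀ = (13, 12)
w2 = Hw1 = (101, 78)
w3 = Hw2 = (739, 606)
w4 = Hw3 = (5513, 4434)
The requested component of w4 is 4434.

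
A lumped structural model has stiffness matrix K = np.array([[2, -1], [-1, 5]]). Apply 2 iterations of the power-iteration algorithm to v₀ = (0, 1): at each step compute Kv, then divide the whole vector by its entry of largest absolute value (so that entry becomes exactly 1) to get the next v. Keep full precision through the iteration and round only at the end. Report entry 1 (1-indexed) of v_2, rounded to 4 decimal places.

-0.2692

Kv0 = (-1.00000, 5.00000); divide by 5.00000 → v1 = (-0.20000, 1.00000)
Kv1 = (-1.40000, 5.20000); divide by 5.20000 → v2 = (-0.26923, 1.00000)
Requested entry of v2: -7/26 = -0.2692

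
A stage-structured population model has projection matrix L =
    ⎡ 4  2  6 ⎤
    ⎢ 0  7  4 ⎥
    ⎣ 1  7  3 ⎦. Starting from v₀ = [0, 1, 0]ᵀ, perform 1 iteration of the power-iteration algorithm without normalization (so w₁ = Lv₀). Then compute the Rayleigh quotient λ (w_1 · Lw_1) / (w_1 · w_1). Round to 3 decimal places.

λ ≈ 11.480

w1 = Lv₀ = (4·0 + 2·1 + 6·0; 0·0 + 7·1 + 4·0; 1·0 + 7·1 + 3·0) = (2, 7, 7)
Lw1 = (64, 77, 72)
w1·Lw1 = 2·64 + 7·77 + 7·72 = 1171; w1·w1 = 2·2 + 7·7 + 7·7 = 102
λ ≈ 1171/102 = 11.480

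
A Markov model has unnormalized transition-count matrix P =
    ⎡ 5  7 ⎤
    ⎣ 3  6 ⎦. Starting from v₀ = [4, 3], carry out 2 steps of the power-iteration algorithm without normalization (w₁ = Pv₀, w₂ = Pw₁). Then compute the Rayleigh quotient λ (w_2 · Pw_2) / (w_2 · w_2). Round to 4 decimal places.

λ ≈ 10.1102

w1 = Pv₀ = (41, 30)
w2 = Pw1 = (415, 303)
Pw2 = (4196, 3063)
w2·Pw2 = 415·4196 + 303·3063 = 2669429; w2·w2 = 415·415 + 303·303 = 264034
λ ≈ 2669429/264034 = 10.1102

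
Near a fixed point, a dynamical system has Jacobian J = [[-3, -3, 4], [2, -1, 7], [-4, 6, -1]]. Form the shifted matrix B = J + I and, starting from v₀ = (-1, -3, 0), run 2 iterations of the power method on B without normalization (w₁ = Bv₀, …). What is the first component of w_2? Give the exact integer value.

B = J + I has rows (-2, -3, 4); (2, 0, 7); (-4, 6, 0)
w1 = Bv₀ = ((-2)·(-1) + (-3)·(-3) + 4·0; 2·(-1) + 0·(-3) + 7·0; (-4)·(-1) + 6·(-3) + 0·0) = (11, -2, -14)
w2 = Bw1 = ((-2)·11 + (-3)·(-2) + 4·(-14); 2·11 + 0·(-2) + 7·(-14); (-4)·11 + 6·(-2) + 0·(-14)) = (-72, -76, -56)
Requested component of w2: -72

-72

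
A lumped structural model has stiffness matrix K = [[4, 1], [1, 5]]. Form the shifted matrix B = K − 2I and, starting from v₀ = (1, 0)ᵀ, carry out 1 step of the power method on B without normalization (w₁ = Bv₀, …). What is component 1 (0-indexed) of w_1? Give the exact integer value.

1

B = K − 2I has rows (2, 1); (1, 3)
w1 = Bv₀ = (2·1 + 1·0; 1·1 + 3·0) = (2, 1)
Requested component of w1: 1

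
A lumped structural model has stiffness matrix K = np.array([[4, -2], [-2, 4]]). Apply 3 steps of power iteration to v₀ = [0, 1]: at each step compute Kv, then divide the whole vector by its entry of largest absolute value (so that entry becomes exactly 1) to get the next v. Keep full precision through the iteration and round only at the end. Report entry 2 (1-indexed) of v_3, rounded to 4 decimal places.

1.0000

Kv0 = (-2.00000, 4.00000); divide by 4.00000 → v1 = (-0.50000, 1.00000)
Kv1 = (-4.00000, 5.00000); divide by 5.00000 → v2 = (-0.80000, 1.00000)
Kv2 = (-5.20000, 5.60000); divide by 5.60000 → v3 = (-0.92857, 1.00000)
Requested entry of v3: 112/112 = 1.0000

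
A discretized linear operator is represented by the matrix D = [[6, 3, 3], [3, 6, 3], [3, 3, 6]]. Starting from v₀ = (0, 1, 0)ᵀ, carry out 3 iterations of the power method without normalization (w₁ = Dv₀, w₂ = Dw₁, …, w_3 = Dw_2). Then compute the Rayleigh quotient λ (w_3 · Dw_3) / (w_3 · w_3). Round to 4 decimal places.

w1 = Dv₀ = (6·0 + 3·1 + 3·0; 3·0 + 6·1 + 3·0; 3·0 + 3·1 + 6·0) = (3, 6, 3)
w2 = Dw1 = (6·3 + 3·6 + 3·3; 3·3 + 6·6 + 3·3; 3·3 + 3·6 + 6·3) = (45, 54, 45)
w3 = Dw2 = (567, 594, 567)
Dw3 = (6885, 6966, 6885)
w3·Dw3 = 567·6885 + 594·6966 + 567·6885 = 11945394; w3·w3 = 567·567 + 594·594 + 567·567 = 995814
λ ≈ 11945394/995814 = 11.9956

11.9956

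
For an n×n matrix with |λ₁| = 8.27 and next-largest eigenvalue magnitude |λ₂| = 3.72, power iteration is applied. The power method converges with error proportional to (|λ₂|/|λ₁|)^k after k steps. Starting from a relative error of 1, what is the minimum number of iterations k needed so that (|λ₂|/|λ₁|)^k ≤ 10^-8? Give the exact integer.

|λ₂/λ₁| = 3.72/8.27 = 0.44982
Need k ≥ ln(10^-8) / ln(0.44982) = -18.4207 / -0.7989 ≈ 23.057
Smallest integer k satisfying the bound: 24

24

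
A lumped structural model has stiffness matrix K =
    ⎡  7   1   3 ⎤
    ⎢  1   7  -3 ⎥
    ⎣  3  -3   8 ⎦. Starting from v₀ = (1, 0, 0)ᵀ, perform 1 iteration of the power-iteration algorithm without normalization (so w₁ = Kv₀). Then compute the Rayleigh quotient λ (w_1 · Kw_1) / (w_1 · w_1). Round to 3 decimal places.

9.220

w1 = Kv₀ = (7·1 + 1·0 + 3·0; 1·1 + 7·0 + (-3)·0; 3·1 + (-3)·0 + 8·0) = (7, 1, 3)
Kw1 = (59, 5, 42)
w1·Kw1 = 7·59 + 1·5 + 3·42 = 544; w1·w1 = 7·7 + 1·1 + 3·3 = 59
λ ≈ 544/59 = 9.220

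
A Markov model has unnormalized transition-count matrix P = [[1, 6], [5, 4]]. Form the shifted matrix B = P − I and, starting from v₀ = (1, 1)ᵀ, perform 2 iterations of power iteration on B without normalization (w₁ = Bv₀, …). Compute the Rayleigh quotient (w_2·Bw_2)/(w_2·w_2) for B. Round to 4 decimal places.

μ ≈ 7.1379

B = P − I has rows (0, 6); (5, 3)
w1 = Bv₀ = (0·1 + 6·1; 5·1 + 3·1) = (6, 8)
w2 = Bw1 = (0·6 + 6·8; 5·6 + 3·8) = (48, 54)
Bw2 = (324, 402)
w2·Bw2 = 37260; w2·w2 = 5220; μ ≈ 37260/5220 = 7.1379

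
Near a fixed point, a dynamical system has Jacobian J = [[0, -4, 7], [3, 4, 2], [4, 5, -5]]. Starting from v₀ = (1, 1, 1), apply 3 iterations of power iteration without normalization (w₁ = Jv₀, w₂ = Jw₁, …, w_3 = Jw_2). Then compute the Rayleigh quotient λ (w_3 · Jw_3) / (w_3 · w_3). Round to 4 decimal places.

w1 = Jv₀ = (3, 9, 4)
w2 = Jw1 = (-8, 53, 37)
w3 = Jw2 = (47, 262, 48)
Jw3 = (-712, 1285, 1258)
w3·Jw3 = 47·(-712) + 262·1285 + 48·1258 = 363590; w3·w3 = 47·47 + 262·262 + 48·48 = 73157
λ ≈ 363590/73157 = 4.9700

4.9700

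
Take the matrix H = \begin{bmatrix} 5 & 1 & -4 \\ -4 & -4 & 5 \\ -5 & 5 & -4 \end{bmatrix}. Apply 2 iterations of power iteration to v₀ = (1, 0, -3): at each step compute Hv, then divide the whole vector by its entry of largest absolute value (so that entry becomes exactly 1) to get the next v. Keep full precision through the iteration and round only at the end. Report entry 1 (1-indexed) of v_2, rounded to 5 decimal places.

-0.18269

Hv0 = (17.000000, -19.000000, 7.000000); divide by -19.000000 → v1 = (-0.894737, 1.000000, -0.368421)
Hv1 = (-2.000000, -2.263158, 10.947368); divide by 10.947368 → v2 = (-0.182692, -0.206731, 1.000000)
Requested entry of v2: 38/-208 = -0.18269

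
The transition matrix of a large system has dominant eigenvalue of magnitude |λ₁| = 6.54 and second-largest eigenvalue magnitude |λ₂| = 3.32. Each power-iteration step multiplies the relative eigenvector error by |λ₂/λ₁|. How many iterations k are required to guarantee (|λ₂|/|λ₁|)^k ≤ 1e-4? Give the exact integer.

14

|λ₂/λ₁| = 3.32/6.54 = 0.50765
Need k ≥ ln(1e-4) / ln(0.50765) = -9.2103 / -0.6780 ≈ 13.585
Smallest integer k satisfying the bound: 14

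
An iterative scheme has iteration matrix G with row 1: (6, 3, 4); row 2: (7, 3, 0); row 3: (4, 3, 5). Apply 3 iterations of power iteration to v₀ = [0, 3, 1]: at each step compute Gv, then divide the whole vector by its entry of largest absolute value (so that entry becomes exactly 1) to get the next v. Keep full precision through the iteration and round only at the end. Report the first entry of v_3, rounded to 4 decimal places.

1.0000

Gv0 = (13.00000, 9.00000, 14.00000); divide by 14.00000 → v1 = (0.92857, 0.64286, 1.00000)
Gv1 = (11.50000, 8.42857, 10.64286); divide by 11.50000 → v2 = (1.00000, 0.73292, 0.92547)
Gv2 = (11.90062, 9.19876, 10.82609); divide by 11.90062 → v3 = (1.00000, 0.77296, 0.90971)
Requested entry of v3: 1916/1916 = 1.0000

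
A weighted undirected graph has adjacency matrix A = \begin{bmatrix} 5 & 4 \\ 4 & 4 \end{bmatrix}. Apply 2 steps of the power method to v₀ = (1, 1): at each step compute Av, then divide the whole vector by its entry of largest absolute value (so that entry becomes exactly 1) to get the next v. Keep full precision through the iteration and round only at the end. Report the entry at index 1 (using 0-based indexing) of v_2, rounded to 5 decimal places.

Av0 = (9.000000, 8.000000); divide by 9.000000 → v1 = (1.000000, 0.888889)
Av1 = (8.555556, 7.555556); divide by 8.555556 → v2 = (1.000000, 0.883117)
Requested entry of v2: 68/77 = 0.88312

0.88312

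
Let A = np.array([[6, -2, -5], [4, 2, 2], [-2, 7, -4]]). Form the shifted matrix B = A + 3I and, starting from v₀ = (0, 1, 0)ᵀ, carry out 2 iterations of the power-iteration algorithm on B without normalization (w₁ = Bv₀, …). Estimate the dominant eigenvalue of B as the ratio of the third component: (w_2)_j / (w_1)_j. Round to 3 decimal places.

4.571

B = A + 3I has rows (9, -2, -5); (4, 5, 2); (-2, 7, -1)
w1 = Bv₀ = (-2, 5, 7)
w2 = Bw1 = (-63, 31, 32)
Ratio: 32/7 = 4.571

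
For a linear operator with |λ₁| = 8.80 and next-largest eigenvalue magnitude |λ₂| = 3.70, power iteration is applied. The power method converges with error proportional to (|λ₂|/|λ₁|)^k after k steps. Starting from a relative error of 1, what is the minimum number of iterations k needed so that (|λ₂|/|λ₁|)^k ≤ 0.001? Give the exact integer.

|λ₂/λ₁| = 3.70/8.80 = 0.42045
Need k ≥ ln(0.001) / ln(0.42045) = -6.9078 / -0.8664 ≈ 7.973
Smallest integer k satisfying the bound: 8

8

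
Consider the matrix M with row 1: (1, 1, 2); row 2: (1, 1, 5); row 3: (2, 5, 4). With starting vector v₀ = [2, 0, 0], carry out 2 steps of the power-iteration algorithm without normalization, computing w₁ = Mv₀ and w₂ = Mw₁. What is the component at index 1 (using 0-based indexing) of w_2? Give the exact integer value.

24

w1 = Mv₀ = (2, 2, 4)
w2 = Mw1 = (12, 24, 30)
The requested component of w2 is 24.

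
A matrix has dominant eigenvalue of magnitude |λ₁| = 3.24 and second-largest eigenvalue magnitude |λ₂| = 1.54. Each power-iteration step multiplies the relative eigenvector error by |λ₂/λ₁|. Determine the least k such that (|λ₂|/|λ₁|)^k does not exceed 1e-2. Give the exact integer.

7

|λ₂/λ₁| = 1.54/3.24 = 0.47531
Need k ≥ ln(1e-2) / ln(0.47531) = -4.6052 / -0.7438 ≈ 6.191
Smallest integer k satisfying the bound: 7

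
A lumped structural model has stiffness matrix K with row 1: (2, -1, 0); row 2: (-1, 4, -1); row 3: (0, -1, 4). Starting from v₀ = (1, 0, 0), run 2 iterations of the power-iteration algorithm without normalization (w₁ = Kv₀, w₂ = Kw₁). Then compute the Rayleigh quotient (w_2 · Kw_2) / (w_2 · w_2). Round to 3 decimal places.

4.355

w1 = Kv₀ = (2·1 + (-1)·0 + 0·0; (-1)·1 + 4·0 + (-1)·0; 0·1 + (-1)·0 + 4·0) = (2, -1, 0)
w2 = Kw1 = (2·2 + (-1)·(-1) + 0·0; (-1)·2 + 4·(-1) + (-1)·0; 0·2 + (-1)·(-1) + 4·0) = (5, -6, 1)
Kw2 = (16, -30, 10)
w2·Kw2 = 5·16 + (-6)·(-30) + 1·10 = 270; w2·w2 = 5·5 + (-6)·(-6) + 1·1 = 62
λ ≈ 270/62 = 4.355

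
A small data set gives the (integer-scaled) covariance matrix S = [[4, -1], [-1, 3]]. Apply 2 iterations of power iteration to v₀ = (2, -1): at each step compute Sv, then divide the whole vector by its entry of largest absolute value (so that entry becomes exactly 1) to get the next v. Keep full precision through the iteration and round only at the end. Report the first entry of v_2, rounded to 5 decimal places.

Sv0 = (9.000000, -5.000000); divide by 9.000000 → v1 = (1.000000, -0.555556)
Sv1 = (4.555556, -2.666667); divide by 4.555556 → v2 = (1.000000, -0.585366)
Requested entry of v2: 41/41 = 1.00000

1.00000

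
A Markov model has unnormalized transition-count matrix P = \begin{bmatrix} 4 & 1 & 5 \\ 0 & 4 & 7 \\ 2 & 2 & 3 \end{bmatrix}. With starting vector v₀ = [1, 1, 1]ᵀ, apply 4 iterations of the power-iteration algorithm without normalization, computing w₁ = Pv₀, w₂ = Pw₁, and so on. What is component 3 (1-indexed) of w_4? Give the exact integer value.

w1 = Pv₀ = (10, 11, 7)
w2 = Pw1 = (86, 93, 63)
w3 = Pw2 = (752, 813, 547)
w4 = Pw3 = (6556, 7081, 4771)
The requested component of w4 is 4771.

4771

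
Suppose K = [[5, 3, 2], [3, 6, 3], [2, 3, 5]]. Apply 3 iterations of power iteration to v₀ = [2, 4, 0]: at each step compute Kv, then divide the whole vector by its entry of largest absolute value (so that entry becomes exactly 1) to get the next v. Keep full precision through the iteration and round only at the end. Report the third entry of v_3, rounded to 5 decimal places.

Kv0 = (22.000000, 30.000000, 16.000000); divide by 30.000000 → v1 = (0.733333, 1.000000, 0.533333)
Kv1 = (7.733333, 9.800000, 7.133333); divide by 9.800000 → v2 = (0.789116, 1.000000, 0.727891)
Kv2 = (8.401361, 10.551020, 8.217687); divide by 10.551020 → v3 = (0.796260, 1.000000, 0.778852)
Requested entry of v3: 2416/3102 = 0.77885

0.77885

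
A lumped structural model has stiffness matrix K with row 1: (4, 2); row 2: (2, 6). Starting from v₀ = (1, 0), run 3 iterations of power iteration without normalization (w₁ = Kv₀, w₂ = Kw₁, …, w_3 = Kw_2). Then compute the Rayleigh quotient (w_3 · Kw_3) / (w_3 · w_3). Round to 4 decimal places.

w1 = Kv₀ = (4·1 + 2·0; 2·1 + 6·0) = (4, 2)
w2 = Kw1 = (4·4 + 2·2; 2·4 + 6·2) = (20, 20)
w3 = Kw2 = (120, 160)
Kw3 = (800, 1200)
w3·Kw3 = 120·800 + 160·1200 = 288000; w3·w3 = 120·120 + 160·160 = 40000
λ ≈ 288000/40000 = 7.2000

λ ≈ 7.2000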